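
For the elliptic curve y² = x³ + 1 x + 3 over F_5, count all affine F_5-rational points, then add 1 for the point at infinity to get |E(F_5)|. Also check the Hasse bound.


Affine points = {(1, 0), (4, 1), (4, 4)}; affine count = 3; |E(F_5)| = 4.

Discriminant check: Δ ∝ 4a³ + 27b² = 4·1³ + 27·3² = 4·1 + 27·9 ≡ 2 (mod 5). Nonzero ⇒ E is nonsingular.
For each x ∈ F_5, compute rhs = x³ + 1·x + 3 mod 5, then count y ∈ F_5 with y² ≡ rhs.
  x = 0: rhs = 3, matching y values: none (0 points).
  x = 1: rhs = 0, matching y values: 0 (1 points).
  x = 2: rhs = 3, matching y values: none (0 points).
  x = 3: rhs = 3, matching y values: none (0 points).
  x = 4: rhs = 1, matching y values: 1, 4 (2 points).
Total affine count: 3.
Full point count |E(F_5)| = 3 + 1 = 4.
Hasse bound: |4 − (5+1)| = |-2| = 2 ≤ 2√5 ≈ 4.4721 ✓.


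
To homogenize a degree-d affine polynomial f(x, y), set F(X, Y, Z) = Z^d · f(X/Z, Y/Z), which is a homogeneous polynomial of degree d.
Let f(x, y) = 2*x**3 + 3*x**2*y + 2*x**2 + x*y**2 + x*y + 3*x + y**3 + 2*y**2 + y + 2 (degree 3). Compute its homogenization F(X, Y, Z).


F(X, Y, Z) = 2*X**3 + 3*X**2*Y + 2*X**2*Z + X*Y**2 + X*Y*Z + 3*X*Z**2 + Y**3 + 2*Y**2*Z + Y*Z**2 + 2*Z**3

deg(f) = 3.
Substitute x = X/Z, y = Y/Z into f, then multiply by Z^3.
  monomial 2·x^3·y^0 ↦ 2·X^3·Y^0·Z^0.
  monomial 3·x^2·y^1 ↦ 3·X^2·Y^1·Z^0.
  monomial 2·x^2·y^0 ↦ 2·X^2·Y^0·Z^1.
  monomial 1·x^1·y^2 ↦ 1·X^1·Y^2·Z^0.
  monomial 1·x^1·y^1 ↦ 1·X^1·Y^1·Z^1.
  monomial 3·x^1·y^0 ↦ 3·X^1·Y^0·Z^2.
  monomial 1·x^0·y^3 ↦ 1·X^0·Y^3·Z^0.
  monomial 2·x^0·y^2 ↦ 2·X^0·Y^2·Z^1.
  monomial 1·x^0·y^1 ↦ 1·X^0·Y^1·Z^2.
  monomial 2·x^0·y^0 ↦ 2·X^0·Y^0·Z^3.
Collecting: F(X, Y, Z) = 2*X**3 + 3*X**2*Y + 2*X**2*Z + X*Y**2 + X*Y*Z + 3*X*Z**2 + Y**3 + 2*Y**2*Z + Y*Z**2 + 2*Z**3.


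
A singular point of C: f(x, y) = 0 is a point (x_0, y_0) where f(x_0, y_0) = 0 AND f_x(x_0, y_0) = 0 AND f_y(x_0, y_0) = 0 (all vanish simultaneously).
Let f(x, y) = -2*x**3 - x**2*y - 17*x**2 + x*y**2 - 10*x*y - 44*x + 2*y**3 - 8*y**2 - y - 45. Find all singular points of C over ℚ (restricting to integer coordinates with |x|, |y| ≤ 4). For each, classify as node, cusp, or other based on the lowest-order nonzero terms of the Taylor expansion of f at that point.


Singular points: {(-3, 2)}; classification: node.

Compute partial derivatives:
  f_x = -6*x**2 - 2*x*y - 34*x + y**2 - 10*y - 44.
  f_y = -x**2 + 2*x*y - 10*x + 6*y**2 - 16*y - 1.
Scan x_0 ∈ {−4, ..., 4}. For each x_0, f_y(x_0, y) is a polynomial in y; find its integer roots y ∈ {−4, ..., 4}, then test f_x and f at those candidates.
  x = -4: f_y(-4, y) = 6*y**2 - 24*y + 23; no integer root y with |y| ≤ 4.
  x = -3: f_y(-3, y) = 6*y**2 - 22*y + 20; vanishes at y ∈ {2}. (-3, 2): f_x = 0, f = 0 — SINGULAR.
  x = -2: f_y(-2, y) = 6*y**2 - 20*y + 15; no integer root y with |y| ≤ 4.
  x = -1: f_y(-1, y) = 6*y**2 - 18*y + 8; no integer root y with |y| ≤ 4.
  x = 0: f_y(0, y) = 6*y**2 - 16*y - 1; no integer root y with |y| ≤ 4.
  x = 1: f_y(1, y) = 6*y**2 - 14*y - 12; vanishes at y ∈ {3}. (1, 3): f_x = -111 ≠ 0.
  x = 2: f_y(2, y) = 6*y**2 - 12*y - 25; no integer root y with |y| ≤ 4.
  x = 3: f_y(3, y) = 6*y**2 - 10*y - 40; no integer root y with |y| ≤ 4.
  x = 4: f_y(4, y) = 6*y**2 - 8*y - 57; no integer root y with |y| ≤ 4.
Only singular point on the grid: (-3, 2).
Classify: substitute x = -3 + u, y = 2 + v and expand: f = -2*u**3 - u**2*v - u**2 + u*v**2 + 2*v**3 + v**2.
No constant or linear terms (consistent with a singular point). Quadratic part: -u**2 + v**2. Cubic part: -2*u**3 - u**2*v + u*v**2 + 2*v**3.
The quadratic part v**2 - u**2 = (v − u)(v + u) splits into two distinct linear factors, so there are two distinct tangent lines y − 2 = ±(x − -3) — this is a node (ordinary double point).
Classification: node.


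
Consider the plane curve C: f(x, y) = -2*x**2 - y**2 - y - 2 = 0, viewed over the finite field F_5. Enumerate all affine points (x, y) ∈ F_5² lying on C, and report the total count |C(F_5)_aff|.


Affine F_5-points: {(1, 2), (2, 0), (2, 4), (3, 0), (3, 4), (4, 2)}; count = 6.

For each of the 25 pairs (x, y) ∈ F_5², evaluate f(x, y) mod 5. Record the zeros.
  x = 0: [0↦3, 1↦1, 2↦2, 3↦1, 4↦3]  zeros at y ∈ ∅
  x = 1: [0↦1, 1↦4, 2↦0, 3↦4, 4↦1]  zeros at y ∈ {2}
  x = 2: [0↦0, 1↦3, 2↦4, 3↦3, 4↦0]  zeros at y ∈ {0, 4}
  x = 3: [0↦0, 1↦3, 2↦4, 3↦3, 4↦0]  zeros at y ∈ {0, 4}
  x = 4: [0↦1, 1↦4, 2↦0, 3↦4, 4↦1]  zeros at y ∈ {2}
Collecting zeros: affine points = {(1, 2), (2, 0), (2, 4), (3, 0), (3, 4), (4, 2)}.
Total count |C(F_5)_aff| = 6.


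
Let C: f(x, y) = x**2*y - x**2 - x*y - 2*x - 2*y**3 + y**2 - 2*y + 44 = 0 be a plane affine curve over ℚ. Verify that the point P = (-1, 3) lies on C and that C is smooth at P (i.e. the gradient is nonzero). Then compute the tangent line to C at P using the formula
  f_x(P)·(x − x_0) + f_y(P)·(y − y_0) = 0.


Tangent line at P: -9*x - 48*y + 135 = 0.

Step 1: f(-1, 3) = 0, so P lies on C.
Step 2: partial derivatives
  f_x(x, y) = 2*x*y - 2*x - y - 2, f_y(x, y) = x**2 - x - 6*y**2 + 2*y - 2.
  f_x(P) = -9, f_y(P) = -48 (gradient nonzero, so P is smooth).
Step 3: tangent line at P: -9·(x − -1) + -48·(y − 3) = 0.
Expanding: -9*x - 48*y + 135 = 0.


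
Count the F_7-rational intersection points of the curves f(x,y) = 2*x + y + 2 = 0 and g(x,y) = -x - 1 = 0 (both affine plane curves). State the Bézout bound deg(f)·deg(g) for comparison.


Common zeros: {(6, 0)}; count = 1; Bézout bound = 1.

deg(f) = 1, deg(g) = 1, so Bézout bound = 1.
Scan x ∈ F_7. For each x, list the y ∈ F_7 with f(x, y) ≡ 0 and those with g(x, y) ≡ 0 (mod 7); the common zeros in that column are the intersection.
  x = 0: f ≡ 0 at y ∈ {5}; g ≡ 0 at y ∈ ∅; common: ∅.
  x = 1: f ≡ 0 at y ∈ {3}; g ≡ 0 at y ∈ ∅; common: ∅.
  x = 2: f ≡ 0 at y ∈ {1}; g ≡ 0 at y ∈ ∅; common: ∅.
  x = 3: f ≡ 0 at y ∈ {6}; g ≡ 0 at y ∈ ∅; common: ∅.
  x = 4: f ≡ 0 at y ∈ {4}; g ≡ 0 at y ∈ ∅; common: ∅.
  x = 5: f ≡ 0 at y ∈ {2}; g ≡ 0 at y ∈ ∅; common: ∅.
  x = 6: f ≡ 0 at y ∈ {0}; g ≡ 0 at y ∈ {0, 1, 2, 3, 4, 5, 6}; common: {0}.
Collecting: common zeros = {(6, 0)}, so the count is 1.
Comparison with the Bézout bound: 1 ≤ 1 = deg(f)·deg(g), as expected for curves with no common component (the bound is attained).


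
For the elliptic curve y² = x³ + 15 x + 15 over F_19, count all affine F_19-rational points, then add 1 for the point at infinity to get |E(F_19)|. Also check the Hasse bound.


Affine points = {(3, 7), (3, 12), (4, 5), (4, 14), (5, 5), (5, 14), (6, 6), (6, 13), (7, 8), (7, 11), (8, 1), (8, 18), (9, 9), (9, 10), (10, 5), (10, 14), (12, 2), (12, 17), (14, 9), (14, 10), (15, 9), (15, 10), (16, 0)}; affine count = 23; |E(F_19)| = 24.

Discriminant check: Δ ∝ 4a³ + 27b² = 4·15³ + 27·15² = 4·3375 + 27·225 ≡ 5 (mod 19). Nonzero ⇒ E is nonsingular.
For each x ∈ F_19, compute rhs = x³ + 15·x + 15 mod 19, then count y ∈ F_19 with y² ≡ rhs.
  x = 0: rhs = 15, matching y values: none (0 points).
  x = 1: rhs = 12, matching y values: none (0 points).
  x = 2: rhs = 15, matching y values: none (0 points).
  x = 3: rhs = 11, matching y values: 7, 12 (2 points).
  x = 4: rhs = 6, matching y values: 5, 14 (2 points).
  x = 5: rhs = 6, matching y values: 5, 14 (2 points).
  x = 6: rhs = 17, matching y values: 6, 13 (2 points).
  x = 7: rhs = 7, matching y values: 8, 11 (2 points).
  x = 8: rhs = 1, matching y values: 1, 18 (2 points).
  x = 9: rhs = 5, matching y values: 9, 10 (2 points).
  x = 10: rhs = 6, matching y values: 5, 14 (2 points).
  x = 11: rhs = 10, matching y values: none (0 points).
  x = 12: rhs = 4, matching y values: 2, 17 (2 points).
  x = 13: rhs = 13, matching y values: none (0 points).
  x = 14: rhs = 5, matching y values: 9, 10 (2 points).
  x = 15: rhs = 5, matching y values: 9, 10 (2 points).
  x = 16: rhs = 0, matching y values: 0 (1 points).
  x = 17: rhs = 15, matching y values: none (0 points).
  x = 18: rhs = 18, matching y values: none (0 points).
Total affine count: 23.
Full point count |E(F_19)| = 23 + 1 = 24.
Hasse bound: |24 − (19+1)| = |4| = 4 ≤ 2√19 ≈ 8.7178 ✓.


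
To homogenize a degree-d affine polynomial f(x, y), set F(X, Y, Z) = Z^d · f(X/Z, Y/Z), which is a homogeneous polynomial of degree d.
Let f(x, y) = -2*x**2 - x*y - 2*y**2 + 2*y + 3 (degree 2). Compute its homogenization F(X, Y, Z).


F(X, Y, Z) = -2*X**2 - X*Y - 2*Y**2 + 2*Y*Z + 3*Z**2

deg(f) = 2.
Substitute x = X/Z, y = Y/Z into f, then multiply by Z^2.
  monomial -2·x^2·y^0 ↦ -2·X^2·Y^0·Z^0.
  monomial -1·x^1·y^1 ↦ -1·X^1·Y^1·Z^0.
  monomial -2·x^0·y^2 ↦ -2·X^0·Y^2·Z^0.
  monomial 2·x^0·y^1 ↦ 2·X^0·Y^1·Z^1.
  monomial 3·x^0·y^0 ↦ 3·X^0·Y^0·Z^2.
Collecting: F(X, Y, Z) = -2*X**2 - X*Y - 2*Y**2 + 2*Y*Z + 3*Z**2.


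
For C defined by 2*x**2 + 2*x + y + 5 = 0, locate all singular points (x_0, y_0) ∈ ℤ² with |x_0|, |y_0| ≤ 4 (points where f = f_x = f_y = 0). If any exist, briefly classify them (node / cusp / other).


No singular points in the scanned grid; C is smooth there.

Compute partial derivatives:
  f_x = 4*x + 2.
  f_y = 1.
f_y = 1 is a nonzero constant, so f_y never vanishes: no point (x, y) can satisfy f = f_x = f_y = 0. In particular no (x, y) ∈ {−4, ..., 4}² is singular; the curve is smooth.


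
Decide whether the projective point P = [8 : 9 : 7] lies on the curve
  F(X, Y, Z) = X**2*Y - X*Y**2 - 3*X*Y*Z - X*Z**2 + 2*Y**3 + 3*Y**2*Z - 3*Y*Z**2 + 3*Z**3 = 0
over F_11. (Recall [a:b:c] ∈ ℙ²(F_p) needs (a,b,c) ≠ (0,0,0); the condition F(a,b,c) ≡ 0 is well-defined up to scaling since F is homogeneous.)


F(8,9,7) ≡ 9 (mod 11); P is NOT on the curve.

Evaluate F(8, 9, 7) term-by-term (mod 11).
  X**2*Y ↦ 1·64·9·1 = 576
  -X*Y**2 ↦ -1·8·81·1 = -648
  -3*X*Y*Z ↦ -3·8·9·7 = -1512
  -X*Z**2 ↦ -1·8·1·49 = -392
  2*Y**3 ↦ 2·1·729·1 = 1458
  3*Y**2*Z ↦ 3·1·81·7 = 1701
  -3*Y*Z**2 ↦ -3·1·9·49 = -1323
  3*Z**3 ↦ 3·1·1·343 = 1029
Sum: F(8, 9, 7) = (576) + (-648) + (-1512) + (-392) + (1458) + (1701) + (-1323) + (1029) = 889.
Reducing mod 11: 889 ≡ 9 (mod 11).
Since F(a, b, c) ≡ 9 ≠ 0 (mod 11), P does NOT lie on the curve.


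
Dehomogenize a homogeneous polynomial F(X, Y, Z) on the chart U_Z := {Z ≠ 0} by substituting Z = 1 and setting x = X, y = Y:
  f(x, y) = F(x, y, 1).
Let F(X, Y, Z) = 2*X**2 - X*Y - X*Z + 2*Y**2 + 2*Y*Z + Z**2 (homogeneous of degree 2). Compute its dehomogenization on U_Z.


f(x, y) = 2*x**2 - x*y - x + 2*y**2 + 2*y + 1

On U_Z we set Z = 1. Each monomial c·X^i·Y^j·Z^k in F becomes c·x^i·y^j·1^k = c·x^i·y^j.
Substituting Z = 1: F(X, Y, 1) = 2*x**2 - x*y - x + 2*y**2 + 2*y + 1.
Note: deg(f) ≤ deg(F) = 2; strict inequality happens when F is divisible by Z (lost terms).


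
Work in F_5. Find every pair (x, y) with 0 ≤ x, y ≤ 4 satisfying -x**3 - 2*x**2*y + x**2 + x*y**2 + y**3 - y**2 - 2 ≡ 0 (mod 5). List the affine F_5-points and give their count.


Affine F_5-points: {(2, 2), (3, 0), (3, 1), (3, 2), (4, 0)}; count = 5.

For each of the 25 pairs (x, y) ∈ F_5², evaluate f(x, y) mod 5. Record the zeros.
  x = 0: [0↦3, 1↦3, 2↦2, 3↦1, 4↦1]  zeros at y ∈ ∅
  x = 1: [0↦3, 1↦2, 2↦2, 3↦4, 4↦4]  zeros at y ∈ ∅
  x = 2: [0↦4, 1↦3, 2↦0, 3↦1, 4↦2]  zeros at y ∈ {2}
  x = 3: [0↦0, 1↦0, 2↦0, 3↦1, 4↦4]  zeros at y ∈ {0, 1, 2}
  x = 4: [0↦0, 1↦2, 2↦1, 3↦3, 4↦4]  zeros at y ∈ {0}
Collecting zeros: affine points = {(2, 2), (3, 0), (3, 1), (3, 2), (4, 0)}.
Total count |C(F_5)_aff| = 5.


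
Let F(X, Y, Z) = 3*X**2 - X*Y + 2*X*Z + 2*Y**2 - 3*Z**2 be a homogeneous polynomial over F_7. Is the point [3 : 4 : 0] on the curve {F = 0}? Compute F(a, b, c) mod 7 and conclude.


F(3,4,0) ≡ 5 (mod 7); P is NOT on the curve.

Evaluate F(3, 4, 0) term-by-term (mod 7).
  3*X**2 ↦ 3·9·1·1 = 27
  -X*Y ↦ -1·3·4·1 = -12
  2*X*Z ↦ 2·3·1·0 = 0
  2*Y**2 ↦ 2·1·16·1 = 32
  -3*Z**2 ↦ -3·1·1·0 = 0
Sum: F(3, 4, 0) = (27) + (-12) + (0) + (32) + (0) = 47.
Reducing mod 7: 47 ≡ 5 (mod 7).
Since F(a, b, c) ≡ 5 ≠ 0 (mod 7), P does NOT lie on the curve.


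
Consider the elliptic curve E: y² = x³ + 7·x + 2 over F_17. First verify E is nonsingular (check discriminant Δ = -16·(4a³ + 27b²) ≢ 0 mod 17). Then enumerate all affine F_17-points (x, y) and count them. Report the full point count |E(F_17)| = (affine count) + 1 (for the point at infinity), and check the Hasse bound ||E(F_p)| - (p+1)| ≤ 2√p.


Affine points = {(0, 6), (0, 11), (3, 4), (3, 13), (4, 3), (4, 14), (5, 3), (5, 14), (8, 3), (8, 14), (10, 1), (10, 16), (11, 4), (11, 13)}; affine count = 14; |E(F_17)| = 15.

Discriminant check: Δ ∝ 4a³ + 27b² = 4·7³ + 27·2² = 4·343 + 27·4 ≡ 1 (mod 17). Nonzero ⇒ E is nonsingular.
For each x ∈ F_17, compute rhs = x³ + 7·x + 2 mod 17, then count y ∈ F_17 with y² ≡ rhs.
  x = 0: rhs = 2, matching y values: 6, 11 (2 points).
  x = 1: rhs = 10, matching y values: none (0 points).
  x = 2: rhs = 7, matching y values: none (0 points).
  x = 3: rhs = 16, matching y values: 4, 13 (2 points).
  x = 4: rhs = 9, matching y values: 3, 14 (2 points).
  x = 5: rhs = 9, matching y values: 3, 14 (2 points).
  x = 6: rhs = 5, matching y values: none (0 points).
  x = 7: rhs = 3, matching y values: none (0 points).
  x = 8: rhs = 9, matching y values: 3, 14 (2 points).
  x = 9: rhs = 12, matching y values: none (0 points).
  x = 10: rhs = 1, matching y values: 1, 16 (2 points).
  x = 11: rhs = 16, matching y values: 4, 13 (2 points).
  x = 12: rhs = 12, matching y values: none (0 points).
  x = 13: rhs = 12, matching y values: none (0 points).
  x = 14: rhs = 5, matching y values: none (0 points).
  x = 15: rhs = 14, matching y values: none (0 points).
  x = 16: rhs = 11, matching y values: none (0 points).
Total affine count: 14.
Full point count |E(F_17)| = 14 + 1 = 15.
Hasse bound: |15 − (17+1)| = |-3| = 3 ≤ 2√17 ≈ 8.2462 ✓.


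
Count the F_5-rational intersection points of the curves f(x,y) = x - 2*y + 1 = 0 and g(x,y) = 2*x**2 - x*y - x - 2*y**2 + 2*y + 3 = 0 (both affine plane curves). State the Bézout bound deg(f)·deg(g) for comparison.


Common zeros: ∅; count = 0; Bézout bound = 2.

deg(f) = 1, deg(g) = 2, so Bézout bound = 2.
Scan x ∈ F_5. For each x, list the y ∈ F_5 with f(x, y) ≡ 0 and those with g(x, y) ≡ 0 (mod 5); the common zeros in that column are the intersection.
  x = 0: f ≡ 0 at y ∈ {3}; g ≡ 0 at y ∈ ∅; common: ∅.
  x = 1: f ≡ 0 at y ∈ {1}; g ≡ 0 at y ∈ ∅; common: ∅.
  x = 2: f ≡ 0 at y ∈ {4}; g ≡ 0 at y ∈ ∅; common: ∅.
  x = 3: f ≡ 0 at y ∈ {2}; g ≡ 0 at y ∈ {1}; common: ∅.
  x = 4: f ≡ 0 at y ∈ {0}; g ≡ 0 at y ∈ ∅; common: ∅.
Collecting: common zeros = ∅, so the count is 0.
Comparison with the Bézout bound: 0 ≤ 2 = deg(f)·deg(g), as expected for curves with no common component (the affine F_5-count falls short of the bound because intersections may lie at infinity, over extension fields, or carry multiplicity).


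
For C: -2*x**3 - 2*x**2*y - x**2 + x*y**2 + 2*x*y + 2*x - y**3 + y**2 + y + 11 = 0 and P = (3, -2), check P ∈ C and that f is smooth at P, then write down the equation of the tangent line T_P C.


Tangent line at P: -34*x - 39*y + 24 = 0.

Step 1: f(3, -2) = 0, so P lies on C.
Step 2: partial derivatives
  f_x(x, y) = -6*x**2 - 4*x*y - 2*x + y**2 + 2*y + 2, f_y(x, y) = -2*x**2 + 2*x*y + 2*x - 3*y**2 + 2*y + 1.
  f_x(P) = -34, f_y(P) = -39 (gradient nonzero, so P is smooth).
Step 3: tangent line at P: -34·(x − 3) + -39·(y − -2) = 0.
Expanding: -34*x - 39*y + 24 = 0.


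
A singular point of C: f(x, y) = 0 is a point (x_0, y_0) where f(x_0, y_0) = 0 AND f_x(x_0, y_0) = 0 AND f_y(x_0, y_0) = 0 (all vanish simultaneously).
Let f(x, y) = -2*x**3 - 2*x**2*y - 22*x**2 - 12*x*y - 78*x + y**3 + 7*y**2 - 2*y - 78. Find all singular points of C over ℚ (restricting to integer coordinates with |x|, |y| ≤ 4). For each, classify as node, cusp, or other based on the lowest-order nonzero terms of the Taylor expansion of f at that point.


Singular points: {(-3, -2)}; classification: cusp.

Compute partial derivatives:
  f_x = -6*x**2 - 4*x*y - 44*x - 12*y - 78.
  f_y = -2*x**2 - 12*x + 3*y**2 + 14*y - 2.
Scan x_0 ∈ {−4, ..., 4}. For each x_0, f_y(x_0, y) is a polynomial in y; find its integer roots y ∈ {−4, ..., 4}, then test f_x and f at those candidates.
  x = -4: f_y(-4, y) = 3*y**2 + 14*y + 14; no integer root y with |y| ≤ 4.
  x = -3: f_y(-3, y) = 3*y**2 + 14*y + 16; vanishes at y ∈ {-2}. (-3, -2): f_x = 0, f = 0 — SINGULAR.
  x = -2: f_y(-2, y) = 3*y**2 + 14*y + 14; no integer root y with |y| ≤ 4.
  x = -1: f_y(-1, y) = 3*y**2 + 14*y + 8; vanishes at y ∈ {-4}. (-1, -4): f_x = -8 ≠ 0.
  x = 0: f_y(0, y) = 3*y**2 + 14*y - 2; no integer root y with |y| ≤ 4.
  x = 1: f_y(1, y) = 3*y**2 + 14*y - 16; no integer root y with |y| ≤ 4.
  x = 2: f_y(2, y) = 3*y**2 + 14*y - 34; no integer root y with |y| ≤ 4.
  x = 3: f_y(3, y) = 3*y**2 + 14*y - 56; no integer root y with |y| ≤ 4.
  x = 4: f_y(4, y) = 3*y**2 + 14*y - 82; no integer root y with |y| ≤ 4.
Only singular point on the grid: (-3, -2).
Classify: substitute x = -3 + u, y = -2 + v and expand: f = -2*u**3 - 2*u**2*v + v**3 + v**2.
No constant or linear terms (consistent with a singular point). Quadratic part: v**2. Cubic part: -2*u**3 - 2*u**2*v + v**3.
The quadratic part v**2 is a perfect square, so there is a single (double) tangent line v = 0, i.e. y = -2. Restricting the cubic part to that line (v = 0) leaves -2*u**3 ≠ 0, so f is not divisible by v and the branch is v² ≈ 2*u**3 to lowest order — this is a cusp.
Classification: cusp.


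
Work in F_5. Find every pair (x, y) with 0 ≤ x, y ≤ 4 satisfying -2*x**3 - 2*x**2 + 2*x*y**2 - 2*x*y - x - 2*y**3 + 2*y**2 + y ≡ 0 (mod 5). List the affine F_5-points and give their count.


Affine F_5-points: {(0, 0), (1, 0), (2, 1), (2, 3), (2, 4), (3, 0), (3, 4), (4, 4)}; count = 8.

For each of the 25 pairs (x, y) ∈ F_5², evaluate f(x, y) mod 5. Record the zeros.
  x = 0: [0↦0, 1↦1, 2↦4, 3↦2, 4↦3]  zeros at y ∈ {0}
  x = 1: [0↦0, 1↦1, 2↦3, 3↦4, 4↦2]  zeros at y ∈ {0}
  x = 2: [0↦4, 1↦0, 2↦1, 3↦0, 4↦0]  zeros at y ∈ {1, 3, 4}
  x = 3: [0↦0, 1↦1, 2↦1, 3↦3, 4↦0]  zeros at y ∈ {0, 4}
  x = 4: [0↦1, 1↦2, 2↦1, 3↦1, 4↦0]  zeros at y ∈ {4}
Collecting zeros: affine points = {(0, 0), (1, 0), (2, 1), (2, 3), (2, 4), (3, 0), (3, 4), (4, 4)}.
Total count |C(F_5)_aff| = 8.


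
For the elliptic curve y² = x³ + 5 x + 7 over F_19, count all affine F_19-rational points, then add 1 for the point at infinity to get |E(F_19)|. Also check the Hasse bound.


Affine points = {(0, 8), (0, 11), (2, 5), (2, 14), (3, 7), (3, 12), (5, 9), (5, 10), (6, 5), (6, 14), (7, 9), (7, 10), (11, 5), (11, 14), (12, 3), (12, 16), (14, 3), (14, 16), (18, 1), (18, 18)}; affine count = 20; |E(F_19)| = 21.

Discriminant check: Δ ∝ 4a³ + 27b² = 4·5³ + 27·7² = 4·125 + 27·49 ≡ 18 (mod 19). Nonzero ⇒ E is nonsingular.
For each x ∈ F_19, compute rhs = x³ + 5·x + 7 mod 19, then count y ∈ F_19 with y² ≡ rhs.
  x = 0: rhs = 7, matching y values: 8, 11 (2 points).
  x = 1: rhs = 13, matching y values: none (0 points).
  x = 2: rhs = 6, matching y values: 5, 14 (2 points).
  x = 3: rhs = 11, matching y values: 7, 12 (2 points).
  x = 4: rhs = 15, matching y values: none (0 points).
  x = 5: rhs = 5, matching y values: 9, 10 (2 points).
  x = 6: rhs = 6, matching y values: 5, 14 (2 points).
  x = 7: rhs = 5, matching y values: 9, 10 (2 points).
  x = 8: rhs = 8, matching y values: none (0 points).
  x = 9: rhs = 2, matching y values: none (0 points).
  x = 10: rhs = 12, matching y values: none (0 points).
  x = 11: rhs = 6, matching y values: 5, 14 (2 points).
  x = 12: rhs = 9, matching y values: 3, 16 (2 points).
  x = 13: rhs = 8, matching y values: none (0 points).
  x = 14: rhs = 9, matching y values: 3, 16 (2 points).
  x = 15: rhs = 18, matching y values: none (0 points).
  x = 16: rhs = 3, matching y values: none (0 points).
  x = 17: rhs = 8, matching y values: none (0 points).
  x = 18: rhs = 1, matching y values: 1, 18 (2 points).
Total affine count: 20.
Full point count |E(F_19)| = 20 + 1 = 21.
Hasse bound: |21 − (19+1)| = |1| = 1 ≤ 2√19 ≈ 8.7178 ✓.


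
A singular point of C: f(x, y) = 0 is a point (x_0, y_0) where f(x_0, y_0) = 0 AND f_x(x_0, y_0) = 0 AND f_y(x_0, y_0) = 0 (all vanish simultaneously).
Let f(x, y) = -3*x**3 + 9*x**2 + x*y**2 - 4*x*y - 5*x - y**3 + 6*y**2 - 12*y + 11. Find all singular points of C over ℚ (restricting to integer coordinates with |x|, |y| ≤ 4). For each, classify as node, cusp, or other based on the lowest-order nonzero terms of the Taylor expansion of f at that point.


Singular points: {(1, 2)}; classification: cusp.

Compute partial derivatives:
  f_x = -9*x**2 + 18*x + y**2 - 4*y - 5.
  f_y = 2*x*y - 4*x - 3*y**2 + 12*y - 12.
Scan x_0 ∈ {−4, ..., 4}. For each x_0, f_y(x_0, y) is a polynomial in y; find its integer roots y ∈ {−4, ..., 4}, then test f_x and f at those candidates.
  x = -4: f_y(-4, y) = -3*y**2 + 4*y + 4; vanishes at y ∈ {2}. (-4, 2): f_x = -225 ≠ 0.
  x = -3: f_y(-3, y) = -3*y**2 + 6*y; vanishes at y ∈ {0, 2}. (-3, 0): f_x = -140 ≠ 0; (-3, 2): f_x = -144 ≠ 0.
  x = -2: f_y(-2, y) = -3*y**2 + 8*y - 4; vanishes at y ∈ {2}. (-2, 2): f_x = -81 ≠ 0.
  x = -1: f_y(-1, y) = -3*y**2 + 10*y - 8; vanishes at y ∈ {2}. (-1, 2): f_x = -36 ≠ 0.
  x = 0: f_y(0, y) = -3*y**2 + 12*y - 12; vanishes at y ∈ {2}. (0, 2): f_x = -9 ≠ 0.
  x = 1: f_y(1, y) = -3*y**2 + 14*y - 16; vanishes at y ∈ {2}. (1, 2): f_x = 0, f = 0 — SINGULAR.
  x = 2: f_y(2, y) = -3*y**2 + 16*y - 20; vanishes at y ∈ {2}. (2, 2): f_x = -9 ≠ 0.
  x = 3: f_y(3, y) = -3*y**2 + 18*y - 24; vanishes at y ∈ {2, 4}. (3, 2): f_x = -36 ≠ 0; (3, 4): f_x = -32 ≠ 0.
  x = 4: f_y(4, y) = -3*y**2 + 20*y - 28; vanishes at y ∈ {2}. (4, 2): f_x = -81 ≠ 0.
Only singular point on the grid: (1, 2).
Classify: substitute x = 1 + u, y = 2 + v and expand: f = -3*u**3 + u*v**2 - v**3 + v**2.
No constant or linear terms (consistent with a singular point). Quadratic part: v**2. Cubic part: -3*u**3 + u*v**2 - v**3.
The quadratic part v**2 is a perfect square, so there is a single (double) tangent line v = 0, i.e. y = 2. Restricting the cubic part to that line (v = 0) leaves -3*u**3 ≠ 0, so f is not divisible by v and the branch is v² ≈ 3*u**3 to lowest order — this is a cusp.
Classification: cusp.


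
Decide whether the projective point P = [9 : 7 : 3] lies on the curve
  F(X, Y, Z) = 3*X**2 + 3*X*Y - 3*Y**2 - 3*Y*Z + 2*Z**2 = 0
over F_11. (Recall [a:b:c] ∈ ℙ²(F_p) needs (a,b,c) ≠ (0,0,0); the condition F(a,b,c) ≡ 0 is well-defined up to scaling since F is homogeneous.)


F(9,7,3) ≡ 9 (mod 11); P is NOT on the curve.

Evaluate F(9, 7, 3) term-by-term (mod 11).
  3*X**2 ↦ 3·81·1·1 = 243
  3*X*Y ↦ 3·9·7·1 = 189
  -3*Y**2 ↦ -3·1·49·1 = -147
  -3*Y*Z ↦ -3·1·7·3 = -63
  2*Z**2 ↦ 2·1·1·9 = 18
Sum: F(9, 7, 3) = (243) + (189) + (-147) + (-63) + (18) = 240.
Reducing mod 11: 240 ≡ 9 (mod 11).
Since F(a, b, c) ≡ 9 ≠ 0 (mod 11), P does NOT lie on the curve.


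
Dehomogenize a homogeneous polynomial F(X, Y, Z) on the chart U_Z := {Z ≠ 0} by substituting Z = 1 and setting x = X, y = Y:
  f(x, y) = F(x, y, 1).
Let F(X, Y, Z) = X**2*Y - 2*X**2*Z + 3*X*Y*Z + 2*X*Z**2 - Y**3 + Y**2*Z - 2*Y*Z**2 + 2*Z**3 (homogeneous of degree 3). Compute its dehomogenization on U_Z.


f(x, y) = x**2*y - 2*x**2 + 3*x*y + 2*x - y**3 + y**2 - 2*y + 2

On U_Z we set Z = 1. Each monomial c·X^i·Y^j·Z^k in F becomes c·x^i·y^j·1^k = c·x^i·y^j.
Substituting Z = 1: F(X, Y, 1) = x**2*y - 2*x**2 + 3*x*y + 2*x - y**3 + y**2 - 2*y + 2.
Note: deg(f) ≤ deg(F) = 3; strict inequality happens when F is divisible by Z (lost terms).


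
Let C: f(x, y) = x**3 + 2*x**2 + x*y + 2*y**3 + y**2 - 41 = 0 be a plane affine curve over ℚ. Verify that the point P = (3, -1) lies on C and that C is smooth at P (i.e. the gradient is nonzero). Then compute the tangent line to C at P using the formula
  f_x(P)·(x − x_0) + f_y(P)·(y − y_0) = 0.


Tangent line at P: 38*x + 7*y - 107 = 0.

Step 1: f(3, -1) = 0, so P lies on C.
Step 2: partial derivatives
  f_x(x, y) = 3*x**2 + 4*x + y, f_y(x, y) = x + 6*y**2 + 2*y.
  f_x(P) = 38, f_y(P) = 7 (gradient nonzero, so P is smooth).
Step 3: tangent line at P: 38·(x − 3) + 7·(y − -1) = 0.
Expanding: 38*x + 7*y - 107 = 0.


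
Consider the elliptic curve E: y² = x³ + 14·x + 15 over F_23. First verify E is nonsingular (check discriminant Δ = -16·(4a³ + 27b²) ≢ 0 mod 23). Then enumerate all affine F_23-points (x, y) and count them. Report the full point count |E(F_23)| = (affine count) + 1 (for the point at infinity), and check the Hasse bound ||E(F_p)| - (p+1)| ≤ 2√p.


Affine points = {(5, 7), (5, 16), (6, 4), (6, 19), (8, 8), (8, 15), (12, 5), (12, 18), (13, 5), (13, 18), (15, 9), (15, 14), (18, 2), (18, 21), (21, 5), (21, 18), (22, 0)}; affine count = 17; |E(F_23)| = 18.

Discriminant check: Δ ∝ 4a³ + 27b² = 4·14³ + 27·15² = 4·2744 + 27·225 ≡ 8 (mod 23). Nonzero ⇒ E is nonsingular.
For each x ∈ F_23, compute rhs = x³ + 14·x + 15 mod 23, then count y ∈ F_23 with y² ≡ rhs.
  x = 0: rhs = 15, matching y values: none (0 points).
  x = 1: rhs = 7, matching y values: none (0 points).
  x = 2: rhs = 5, matching y values: none (0 points).
  x = 3: rhs = 15, matching y values: none (0 points).
  x = 4: rhs = 20, matching y values: none (0 points).
  x = 5: rhs = 3, matching y values: 7, 16 (2 points).
  x = 6: rhs = 16, matching y values: 4, 19 (2 points).
  x = 7: rhs = 19, matching y values: none (0 points).
  x = 8: rhs = 18, matching y values: 8, 15 (2 points).
  x = 9: rhs = 19, matching y values: none (0 points).
  x = 10: rhs = 5, matching y values: none (0 points).
  x = 11: rhs = 5, matching y values: none (0 points).
  x = 12: rhs = 2, matching y values: 5, 18 (2 points).
  x = 13: rhs = 2, matching y values: 5, 18 (2 points).
  x = 14: rhs = 11, matching y values: none (0 points).
  x = 15: rhs = 12, matching y values: 9, 14 (2 points).
  x = 16: rhs = 11, matching y values: none (0 points).
  x = 17: rhs = 14, matching y values: none (0 points).
  x = 18: rhs = 4, matching y values: 2, 21 (2 points).
  x = 19: rhs = 10, matching y values: none (0 points).
  x = 20: rhs = 15, matching y values: none (0 points).
  x = 21: rhs = 2, matching y values: 5, 18 (2 points).
  x = 22: rhs = 0, matching y values: 0 (1 points).
Total affine count: 17.
Full point count |E(F_23)| = 17 + 1 = 18.
Hasse bound: |18 − (23+1)| = |-6| = 6 ≤ 2√23 ≈ 9.5917 ✓.


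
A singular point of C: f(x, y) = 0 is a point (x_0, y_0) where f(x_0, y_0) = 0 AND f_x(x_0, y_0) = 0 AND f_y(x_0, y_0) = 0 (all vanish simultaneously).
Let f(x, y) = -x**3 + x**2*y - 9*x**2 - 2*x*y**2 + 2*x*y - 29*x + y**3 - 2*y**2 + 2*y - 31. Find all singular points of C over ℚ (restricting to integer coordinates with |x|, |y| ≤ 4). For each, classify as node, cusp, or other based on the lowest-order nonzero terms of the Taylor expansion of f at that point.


Singular points: {(-3, -1)}; classification: node.

Compute partial derivatives:
  f_x = -3*x**2 + 2*x*y - 18*x - 2*y**2 + 2*y - 29.
  f_y = x**2 - 4*x*y + 2*x + 3*y**2 - 4*y + 2.
Scan x_0 ∈ {−4, ..., 4}. For each x_0, f_y(x_0, y) is a polynomial in y; find its integer roots y ∈ {−4, ..., 4}, then test f_x and f at those candidates.
  x = -4: f_y(-4, y) = 3*y**2 + 12*y + 10; no integer root y with |y| ≤ 4.
  x = -3: f_y(-3, y) = 3*y**2 + 8*y + 5; vanishes at y ∈ {-1}. (-3, -1): f_x = 0, f = 0 — SINGULAR.
  x = -2: f_y(-2, y) = 3*y**2 + 4*y + 2; no integer root y with |y| ≤ 4.
  x = -1: f_y(-1, y) = 3*y**2 + 1; no integer root y with |y| ≤ 4.
  x = 0: f_y(0, y) = 3*y**2 - 4*y + 2; no integer root y with |y| ≤ 4.
  x = 1: f_y(1, y) = 3*y**2 - 8*y + 5; vanishes at y ∈ {1}. (1, 1): f_x = -48 ≠ 0.
  x = 2: f_y(2, y) = 3*y**2 - 12*y + 10; no integer root y with |y| ≤ 4.
  x = 3: f_y(3, y) = 3*y**2 - 16*y + 17; no integer root y with |y| ≤ 4.
  x = 4: f_y(4, y) = 3*y**2 - 20*y + 26; no integer root y with |y| ≤ 4.
Only singular point on the grid: (-3, -1).
Classify: substitute x = -3 + u, y = -1 + v and expand: f = -u**3 + u**2*v - u**2 - 2*u*v**2 + v**3 + v**2.
No constant or linear terms (consistent with a singular point). Quadratic part: -u**2 + v**2. Cubic part: -u**3 + u**2*v - 2*u*v**2 + v**3.
The quadratic part v**2 - u**2 = (v − u)(v + u) splits into two distinct linear factors, so there are two distinct tangent lines y − -1 = ±(x − -3) — this is a node (ordinary double point).
Classification: node.


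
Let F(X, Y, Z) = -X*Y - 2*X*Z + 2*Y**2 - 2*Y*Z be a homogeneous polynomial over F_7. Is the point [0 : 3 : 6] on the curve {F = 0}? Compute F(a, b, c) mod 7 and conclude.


F(0,3,6) ≡ 3 (mod 7); P is NOT on the curve.

Evaluate F(0, 3, 6) term-by-term (mod 7).
  -X*Y ↦ -1·0·3·1 = 0
  -2*X*Z ↦ -2·0·1·6 = 0
  2*Y**2 ↦ 2·1·9·1 = 18
  -2*Y*Z ↦ -2·1·3·6 = -36
Sum: F(0, 3, 6) = (0) + (0) + (18) + (-36) = -18.
Reducing mod 7: -18 ≡ 3 (mod 7).
Since F(a, b, c) ≡ 3 ≠ 0 (mod 7), P does NOT lie on the curve.


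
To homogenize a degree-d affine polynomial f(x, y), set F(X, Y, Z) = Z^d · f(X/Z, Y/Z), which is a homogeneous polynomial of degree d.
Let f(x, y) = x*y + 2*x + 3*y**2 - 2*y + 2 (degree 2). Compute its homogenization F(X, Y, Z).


F(X, Y, Z) = X*Y + 2*X*Z + 3*Y**2 - 2*Y*Z + 2*Z**2

deg(f) = 2.
Substitute x = X/Z, y = Y/Z into f, then multiply by Z^2.
  monomial 1·x^1·y^1 ↦ 1·X^1·Y^1·Z^0.
  monomial 2·x^1·y^0 ↦ 2·X^1·Y^0·Z^1.
  monomial 3·x^0·y^2 ↦ 3·X^0·Y^2·Z^0.
  monomial -2·x^0·y^1 ↦ -2·X^0·Y^1·Z^1.
  monomial 2·x^0·y^0 ↦ 2·X^0·Y^0·Z^2.
Collecting: F(X, Y, Z) = X*Y + 2*X*Z + 3*Y**2 - 2*Y*Z + 2*Z**2.


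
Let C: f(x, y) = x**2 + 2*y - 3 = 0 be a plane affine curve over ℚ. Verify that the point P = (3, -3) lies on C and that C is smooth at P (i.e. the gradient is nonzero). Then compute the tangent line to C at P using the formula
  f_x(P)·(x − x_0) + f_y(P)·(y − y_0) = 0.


Tangent line at P: 6*x + 2*y - 12 = 0.

Step 1: f(3, -3) = 0, so P lies on C.
Step 2: partial derivatives
  f_x(x, y) = 2*x, f_y(x, y) = 2.
  f_x(P) = 6, f_y(P) = 2 (gradient nonzero, so P is smooth).
Step 3: tangent line at P: 6·(x − 3) + 2·(y − -3) = 0.
Expanding: 6*x + 2*y - 12 = 0.


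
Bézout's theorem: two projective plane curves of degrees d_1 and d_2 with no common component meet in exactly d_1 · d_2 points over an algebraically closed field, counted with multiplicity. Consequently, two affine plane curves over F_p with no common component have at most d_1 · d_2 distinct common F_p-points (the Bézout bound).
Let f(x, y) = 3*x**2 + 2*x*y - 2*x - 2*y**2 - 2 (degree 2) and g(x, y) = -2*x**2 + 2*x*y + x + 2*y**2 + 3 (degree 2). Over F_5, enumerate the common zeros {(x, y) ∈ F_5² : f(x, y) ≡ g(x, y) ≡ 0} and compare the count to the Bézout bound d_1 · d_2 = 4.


Common zeros: {(2, 4)}; count = 1; Bézout bound = 4.

deg(f) = 2, deg(g) = 2, so Bézout bound = 4.
Scan x ∈ F_5. For each x, list the y ∈ F_5 with f(x, y) ≡ 0 and those with g(x, y) ≡ 0 (mod 5); the common zeros in that column are the intersection.
  x = 0: f ≡ 0 at y ∈ {2, 3}; g ≡ 0 at y ∈ {1, 4}; common: ∅.
  x = 1: f ≡ 0 at y ∈ {2, 4}; g ≡ 0 at y ∈ ∅; common: ∅.
  x = 2: f ≡ 0 at y ∈ {3, 4}; g ≡ 0 at y ∈ {4}; common: {4}.
  x = 3: f ≡ 0 at y ∈ ∅; g ≡ 0 at y ∈ ∅; common: ∅.
  x = 4: f ≡ 0 at y ∈ ∅; g ≡ 0 at y ∈ {0, 1}; common: ∅.
Collecting: common zeros = {(2, 4)}, so the count is 1.
Comparison with the Bézout bound: 1 ≤ 4 = deg(f)·deg(g), as expected for curves with no common component (the affine F_5-count falls short of the bound because intersections may lie at infinity, over extension fields, or carry multiplicity).


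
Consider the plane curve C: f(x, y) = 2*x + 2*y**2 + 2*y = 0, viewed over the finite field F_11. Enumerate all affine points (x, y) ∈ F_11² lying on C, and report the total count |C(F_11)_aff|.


Affine F_11-points: {(0, 0), (0, 10), (2, 4), (2, 6), (3, 5), (5, 2), (5, 8), (9, 1), (9, 9), (10, 3), (10, 7)}; count = 11.

For each of the 121 pairs (x, y) ∈ F_11², evaluate f(x, y) mod 11. Record the zeros.
  x = 0: [0↦0, 1↦4, 2↦1, 3↦2, 4↦7, 5↦5, 6↦7, 7↦2, 8↦1, 9↦4, 10↦0]  zeros at y ∈ {0, 10}
  x = 1: [0↦2, 1↦6, 2↦3, 3↦4, 4↦9, 5↦7, 6↦9, 7↦4, 8↦3, 9↦6, 10↦2]  zeros at y ∈ ∅
  x = 2: [0↦4, 1↦8, 2↦5, 3↦6, 4↦0, 5↦9, 6↦0, 7↦6, 8↦5, 9↦8, 10↦4]  zeros at y ∈ {4, 6}
  x = 3: [0↦6, 1↦10, 2↦7, 3↦8, 4↦2, 5↦0, 6↦2, 7↦8, 8↦7, 9↦10, 10↦6]  zeros at y ∈ {5}
  x = 4: [0↦8, 1↦1, 2↦9, 3↦10, 4↦4, 5↦2, 6↦4, 7↦10, 8↦9, 9↦1, 10↦8]  zeros at y ∈ ∅
  x = 5: [0↦10, 1↦3, 2↦0, 3↦1, 4↦6, 5↦4, 6↦6, 7↦1, 8↦0, 9↦3, 10↦10]  zeros at y ∈ {2, 8}
  x = 6: [0↦1, 1↦5, 2↦2, 3↦3, 4↦8, 5↦6, 6↦8, 7↦3, 8↦2, 9↦5, 10↦1]  zeros at y ∈ ∅
  x = 7: [0↦3, 1↦7, 2↦4, 3↦5, 4↦10, 5↦8, 6↦10, 7↦5, 8↦4, 9↦7, 10↦3]  zeros at y ∈ ∅
  x = 8: [0↦5, 1↦9, 2↦6, 3↦7, 4↦1, 5↦10, 6↦1, 7↦7, 8↦6, 9↦9, 10↦5]  zeros at y ∈ ∅
  x = 9: [0↦7, 1↦0, 2↦8, 3↦9, 4↦3, 5↦1, 6↦3, 7↦9, 8↦8, 9↦0, 10↦7]  zeros at y ∈ {1, 9}
  x = 10: [0↦9, 1↦2, 2↦10, 3↦0, 4↦5, 5↦3, 6↦5, 7↦0, 8↦10, 9↦2, 10↦9]  zeros at y ∈ {3, 7}
Collecting zeros: affine points = {(0, 0), (0, 10), (2, 4), (2, 6), (3, 5), (5, 2), (5, 8), (9, 1), (9, 9), (10, 3), (10, 7)}.
Total count |C(F_11)_aff| = 11.


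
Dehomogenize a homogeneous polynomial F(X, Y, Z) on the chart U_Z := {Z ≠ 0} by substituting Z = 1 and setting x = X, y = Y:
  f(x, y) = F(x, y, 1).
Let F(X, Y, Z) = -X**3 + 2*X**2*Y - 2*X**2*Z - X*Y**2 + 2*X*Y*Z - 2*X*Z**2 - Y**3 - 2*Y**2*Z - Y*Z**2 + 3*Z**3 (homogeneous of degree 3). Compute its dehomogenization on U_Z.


f(x, y) = -x**3 + 2*x**2*y - 2*x**2 - x*y**2 + 2*x*y - 2*x - y**3 - 2*y**2 - y + 3

On U_Z we set Z = 1. Each monomial c·X^i·Y^j·Z^k in F becomes c·x^i·y^j·1^k = c·x^i·y^j.
Substituting Z = 1: F(X, Y, 1) = -x**3 + 2*x**2*y - 2*x**2 - x*y**2 + 2*x*y - 2*x - y**3 - 2*y**2 - y + 3.
Note: deg(f) ≤ deg(F) = 3; strict inequality happens when F is divisible by Z (lost terms).


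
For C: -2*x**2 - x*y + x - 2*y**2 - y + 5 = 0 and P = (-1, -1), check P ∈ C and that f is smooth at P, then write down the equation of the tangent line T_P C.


Tangent line at P: 6*x + 4*y + 10 = 0.

Step 1: f(-1, -1) = 0, so P lies on C.
Step 2: partial derivatives
  f_x(x, y) = -4*x - y + 1, f_y(x, y) = -x - 4*y - 1.
  f_x(P) = 6, f_y(P) = 4 (gradient nonzero, so P is smooth).
Step 3: tangent line at P: 6·(x − -1) + 4·(y − -1) = 0.
Expanding: 6*x + 4*y + 10 = 0.


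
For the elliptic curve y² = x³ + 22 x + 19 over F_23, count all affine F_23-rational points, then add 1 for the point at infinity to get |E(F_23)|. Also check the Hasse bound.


Affine points = {(2, 5), (2, 18), (5, 1), (5, 22), (9, 7), (9, 16), (13, 8), (13, 15), (14, 9), (14, 14), (17, 4), (17, 19), (20, 8), (20, 15), (21, 6), (21, 17)}; affine count = 16; |E(F_23)| = 17.

Discriminant check: Δ ∝ 4a³ + 27b² = 4·22³ + 27·19² = 4·10648 + 27·361 ≡ 14 (mod 23). Nonzero ⇒ E is nonsingular.
For each x ∈ F_23, compute rhs = x³ + 22·x + 19 mod 23, then count y ∈ F_23 with y² ≡ rhs.
  x = 0: rhs = 19, matching y values: none (0 points).
  x = 1: rhs = 19, matching y values: none (0 points).
  x = 2: rhs = 2, matching y values: 5, 18 (2 points).
  x = 3: rhs = 20, matching y values: none (0 points).
  x = 4: rhs = 10, matching y values: none (0 points).
  x = 5: rhs = 1, matching y values: 1, 22 (2 points).
  x = 6: rhs = 22, matching y values: none (0 points).
  x = 7: rhs = 10, matching y values: none (0 points).
  x = 8: rhs = 17, matching y values: none (0 points).
  x = 9: rhs = 3, matching y values: 7, 16 (2 points).
  x = 10: rhs = 20, matching y values: none (0 points).
  x = 11: rhs = 5, matching y values: none (0 points).
  x = 12: rhs = 10, matching y values: none (0 points).
  x = 13: rhs = 18, matching y values: 8, 15 (2 points).
  x = 14: rhs = 12, matching y values: 9, 14 (2 points).
  x = 15: rhs = 21, matching y values: none (0 points).
  x = 16: rhs = 5, matching y values: none (0 points).
  x = 17: rhs = 16, matching y values: 4, 19 (2 points).
  x = 18: rhs = 14, matching y values: none (0 points).
  x = 19: rhs = 5, matching y values: none (0 points).
  x = 20: rhs = 18, matching y values: 8, 15 (2 points).
  x = 21: rhs = 13, matching y values: 6, 17 (2 points).
  x = 22: rhs = 19, matching y values: none (0 points).
Total affine count: 16.
Full point count |E(F_23)| = 16 + 1 = 17.
Hasse bound: |17 − (23+1)| = |-7| = 7 ≤ 2√23 ≈ 9.5917 ✓.


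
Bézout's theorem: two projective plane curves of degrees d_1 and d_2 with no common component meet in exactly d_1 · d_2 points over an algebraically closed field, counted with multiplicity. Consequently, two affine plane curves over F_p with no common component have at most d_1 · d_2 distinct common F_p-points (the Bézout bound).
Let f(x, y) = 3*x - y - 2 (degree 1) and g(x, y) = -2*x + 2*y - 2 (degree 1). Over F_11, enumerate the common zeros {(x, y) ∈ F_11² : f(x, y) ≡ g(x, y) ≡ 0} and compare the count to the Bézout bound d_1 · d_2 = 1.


Common zeros: {(7, 8)}; count = 1; Bézout bound = 1.

deg(f) = 1, deg(g) = 1, so Bézout bound = 1.
Scan x ∈ F_11. For each x, list the y ∈ F_11 with f(x, y) ≡ 0 and those with g(x, y) ≡ 0 (mod 11); the common zeros in that column are the intersection.
  x = 0: f ≡ 0 at y ∈ {9}; g ≡ 0 at y ∈ {1}; common: ∅.
  x = 1: f ≡ 0 at y ∈ {1}; g ≡ 0 at y ∈ {2}; common: ∅.
  x = 2: f ≡ 0 at y ∈ {4}; g ≡ 0 at y ∈ {3}; common: ∅.
  x = 3: f ≡ 0 at y ∈ {7}; g ≡ 0 at y ∈ {4}; common: ∅.
  x = 4: f ≡ 0 at y ∈ {10}; g ≡ 0 at y ∈ {5}; common: ∅.
  x = 5: f ≡ 0 at y ∈ {2}; g ≡ 0 at y ∈ {6}; common: ∅.
  x = 6: f ≡ 0 at y ∈ {5}; g ≡ 0 at y ∈ {7}; common: ∅.
  x = 7: f ≡ 0 at y ∈ {8}; g ≡ 0 at y ∈ {8}; common: {8}.
  x = 8: f ≡ 0 at y ∈ {0}; g ≡ 0 at y ∈ {9}; common: ∅.
  x = 9: f ≡ 0 at y ∈ {3}; g ≡ 0 at y ∈ {10}; common: ∅.
  x = 10: f ≡ 0 at y ∈ {6}; g ≡ 0 at y ∈ {0}; common: ∅.
Collecting: common zeros = {(7, 8)}, so the count is 1.
Comparison with the Bézout bound: 1 ≤ 1 = deg(f)·deg(g), as expected for curves with no common component (the bound is attained).


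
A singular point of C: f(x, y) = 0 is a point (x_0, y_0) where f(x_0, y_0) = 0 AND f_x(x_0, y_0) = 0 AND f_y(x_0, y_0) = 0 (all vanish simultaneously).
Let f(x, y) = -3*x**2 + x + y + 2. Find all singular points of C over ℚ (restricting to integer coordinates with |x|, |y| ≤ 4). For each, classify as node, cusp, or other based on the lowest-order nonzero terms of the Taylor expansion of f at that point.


No singular points in the scanned grid; C is smooth there.

Compute partial derivatives:
  f_x = 1 - 6*x.
  f_y = 1.
f_y = 1 is a nonzero constant, so f_y never vanishes: no point (x, y) can satisfy f = f_x = f_y = 0. In particular no (x, y) ∈ {−4, ..., 4}² is singular; the curve is smooth.


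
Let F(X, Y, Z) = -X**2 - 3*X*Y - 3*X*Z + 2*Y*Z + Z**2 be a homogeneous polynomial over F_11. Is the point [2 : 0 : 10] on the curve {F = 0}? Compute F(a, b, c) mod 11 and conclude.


F(2,0,10) ≡ 3 (mod 11); P is NOT on the curve.

Evaluate F(2, 0, 10) term-by-term (mod 11).
  -X**2 ↦ -1·4·1·1 = -4
  -3*X*Y ↦ -3·2·0·1 = 0
  -3*X*Z ↦ -3·2·1·10 = -60
  2*Y*Z ↦ 2·1·0·10 = 0
  Z**2 ↦ 1·1·1·100 = 100
Sum: F(2, 0, 10) = (-4) + (0) + (-60) + (0) + (100) = 36.
Reducing mod 11: 36 ≡ 3 (mod 11).
Since F(a, b, c) ≡ 3 ≠ 0 (mod 11), P does NOT lie on the curve.
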